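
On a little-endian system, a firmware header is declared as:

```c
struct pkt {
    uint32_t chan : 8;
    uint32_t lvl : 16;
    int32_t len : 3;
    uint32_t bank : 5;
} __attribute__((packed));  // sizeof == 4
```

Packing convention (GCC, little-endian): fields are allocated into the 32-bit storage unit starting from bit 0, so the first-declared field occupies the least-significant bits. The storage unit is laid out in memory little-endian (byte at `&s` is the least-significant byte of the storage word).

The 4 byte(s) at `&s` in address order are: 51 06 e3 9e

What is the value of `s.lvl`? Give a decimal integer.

58118

[0]=0x51 [1]=0x06 [2]=0xe3 [3]=0x9e (little-endian) → word 0x9ee30651
chan:8 @ bit 0 → (0x9ee30651>>0)&0xff = 0x51
lvl:16 @ bit 8 → (0x9ee30651>>8)&0xffff = 0xe306  ←
len:3 @ bit 24 → (0x9ee30651>>24)&0x7 = 0x6
bank:5 @ bit 27 → (0x9ee30651>>27)&0x1f = 0x13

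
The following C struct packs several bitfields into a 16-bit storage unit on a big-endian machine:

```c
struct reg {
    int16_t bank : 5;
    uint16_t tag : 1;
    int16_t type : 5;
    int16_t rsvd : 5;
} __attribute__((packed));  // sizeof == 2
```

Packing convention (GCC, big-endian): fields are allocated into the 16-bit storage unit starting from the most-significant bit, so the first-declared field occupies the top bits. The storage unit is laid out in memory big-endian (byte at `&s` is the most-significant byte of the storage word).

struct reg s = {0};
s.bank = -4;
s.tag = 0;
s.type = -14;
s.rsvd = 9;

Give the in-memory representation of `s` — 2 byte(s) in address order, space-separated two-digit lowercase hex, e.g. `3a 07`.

bank:5 = -4 → 0x1c << 11 → word 0xe000
tag:1 = 0 → 0x0 << 10 → word 0xe000
type:5 = -14 → 0x12 << 5 → word 0xe240
rsvd:5 = 9 → 0x9 << 0 → word 0xe249
word = 0xe249 → big-endian bytes:
  [0]=0xe2  [1]=0x49

e2 49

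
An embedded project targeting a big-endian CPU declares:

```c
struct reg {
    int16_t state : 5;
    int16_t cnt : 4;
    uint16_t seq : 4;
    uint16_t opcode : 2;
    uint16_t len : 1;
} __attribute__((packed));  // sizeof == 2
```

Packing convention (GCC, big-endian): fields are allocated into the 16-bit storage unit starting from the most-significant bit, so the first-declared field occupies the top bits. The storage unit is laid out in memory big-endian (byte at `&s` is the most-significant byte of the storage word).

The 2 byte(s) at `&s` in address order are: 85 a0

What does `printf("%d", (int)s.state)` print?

-16

[0]=0x85 [1]=0xa0 (big-endian) → word 0x85a0
state:5 @ bit 11 → (0x85a0>>11)&0x1f = 0x10  ←
cnt:4 @ bit 7 → (0x85a0>>7)&0xf = 0xb
seq:4 @ bit 3 → (0x85a0>>3)&0xf = 0x4
opcode:2 @ bit 1 → (0x85a0>>1)&0x3 = 0x0
len:1 @ bit 0 → (0x85a0>>0)&0x1 = 0x0
state signed 5b, MSB=1: 16 - 32 = -16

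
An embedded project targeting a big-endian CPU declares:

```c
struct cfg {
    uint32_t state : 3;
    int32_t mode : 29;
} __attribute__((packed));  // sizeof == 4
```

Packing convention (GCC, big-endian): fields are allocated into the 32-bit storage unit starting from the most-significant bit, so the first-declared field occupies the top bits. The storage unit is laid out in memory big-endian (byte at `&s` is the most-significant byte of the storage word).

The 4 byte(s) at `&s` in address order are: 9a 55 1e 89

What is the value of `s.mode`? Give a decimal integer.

-95084919

[0]=0x9a [1]=0x55 [2]=0x1e [3]=0x89 (big-endian) → word 0x9a551e89
state:3 @ bit 29 → (0x9a551e89>>29)&0x7 = 0x4
mode:29 @ bit 0 → (0x9a551e89>>0)&0x1fffffff = 0x1a551e89  ←
mode signed 29b, MSB=1: 441785993 - 536870912 = -95084919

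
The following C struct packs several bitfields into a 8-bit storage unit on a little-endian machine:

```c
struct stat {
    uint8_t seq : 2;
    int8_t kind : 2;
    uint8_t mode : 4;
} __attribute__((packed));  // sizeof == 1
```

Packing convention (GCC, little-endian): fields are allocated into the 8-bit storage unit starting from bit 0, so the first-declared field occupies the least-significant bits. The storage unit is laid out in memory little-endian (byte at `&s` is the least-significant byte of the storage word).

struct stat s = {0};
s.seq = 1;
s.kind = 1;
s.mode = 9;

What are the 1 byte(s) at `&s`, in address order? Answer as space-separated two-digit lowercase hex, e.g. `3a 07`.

95

seq:2 = 1 → 0x1 << 0 → word 0x01
kind:2 = 1 → 0x1 << 2 → word 0x05
mode:4 = 9 → 0x9 << 4 → word 0x95
word = 0x95 → little-endian bytes:
  [0]=0x95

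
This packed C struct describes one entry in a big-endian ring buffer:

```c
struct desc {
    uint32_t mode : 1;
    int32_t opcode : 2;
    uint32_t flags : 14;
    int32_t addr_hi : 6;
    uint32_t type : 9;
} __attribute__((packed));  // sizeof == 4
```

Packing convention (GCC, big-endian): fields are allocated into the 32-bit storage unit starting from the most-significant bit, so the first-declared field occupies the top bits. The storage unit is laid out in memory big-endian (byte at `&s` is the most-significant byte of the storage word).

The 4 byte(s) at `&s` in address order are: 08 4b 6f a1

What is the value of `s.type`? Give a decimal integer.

[0]=0x08 [1]=0x4b [2]=0x6f [3]=0xa1 (big-endian) → word 0x084b6fa1
mode:1 @ bit 31 → (0x084b6fa1>>31)&0x1 = 0x0
opcode:2 @ bit 29 → (0x084b6fa1>>29)&0x3 = 0x0
flags:14 @ bit 15 → (0x084b6fa1>>15)&0x3fff = 0x1096
addr_hi:6 @ bit 9 → (0x084b6fa1>>9)&0x3f = 0x37
type:9 @ bit 0 → (0x084b6fa1>>0)&0x1ff = 0x1a1  ←

417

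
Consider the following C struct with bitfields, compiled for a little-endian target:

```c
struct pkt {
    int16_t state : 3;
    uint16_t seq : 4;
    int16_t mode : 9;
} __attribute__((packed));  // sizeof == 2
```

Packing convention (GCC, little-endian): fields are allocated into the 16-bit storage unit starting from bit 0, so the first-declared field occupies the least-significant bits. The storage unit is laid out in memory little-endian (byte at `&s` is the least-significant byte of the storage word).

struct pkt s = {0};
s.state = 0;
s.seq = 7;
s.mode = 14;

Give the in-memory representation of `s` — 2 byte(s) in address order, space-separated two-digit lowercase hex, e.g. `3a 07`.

38 07

state (3b) val=0 bits=0x0 at bit 0: 0x0000
seq (4b) val=7 bits=0x7 at bit 3: 0x0038
mode (9b) val=14 bits=0xe at bit 7: 0x0738
word = 0x0738 → little-endian bytes:
  [0]=0x38  [1]=0x07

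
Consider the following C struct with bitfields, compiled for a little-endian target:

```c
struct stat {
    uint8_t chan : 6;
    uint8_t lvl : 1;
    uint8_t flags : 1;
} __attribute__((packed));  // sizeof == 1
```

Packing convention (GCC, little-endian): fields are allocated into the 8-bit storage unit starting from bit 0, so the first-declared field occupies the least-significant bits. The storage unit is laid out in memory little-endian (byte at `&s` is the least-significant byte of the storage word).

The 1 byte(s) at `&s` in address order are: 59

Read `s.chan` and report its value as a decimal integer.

[0]=0x59 (little-endian) → word 0x59
chan:6 @ bit 0 → (0x59>>0)&0x3f = 0x19  ←
lvl:1 @ bit 6 → (0x59>>6)&0x1 = 0x1
flags:1 @ bit 7 → (0x59>>7)&0x1 = 0x0

25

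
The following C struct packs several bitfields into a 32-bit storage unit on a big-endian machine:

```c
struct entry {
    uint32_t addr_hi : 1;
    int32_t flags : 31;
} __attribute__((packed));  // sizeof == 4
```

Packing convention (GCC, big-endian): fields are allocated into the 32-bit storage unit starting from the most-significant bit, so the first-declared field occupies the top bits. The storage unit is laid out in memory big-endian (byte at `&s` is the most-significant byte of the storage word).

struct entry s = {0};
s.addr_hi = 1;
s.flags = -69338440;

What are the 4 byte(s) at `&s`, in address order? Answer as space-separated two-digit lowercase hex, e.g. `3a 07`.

fb dd fa b8

[31+:1] addr_hi=1 & 0x1 = 0x1; word=0x80000000
[0+:31] flags=-69338440 & 0x7fffffff = 0x7bddfab8; word=0xfbddfab8
word = 0xfbddfab8 → big-endian bytes:
  [0]=0xfb  [1]=0xdd  [2]=0xfa  [3]=0xb8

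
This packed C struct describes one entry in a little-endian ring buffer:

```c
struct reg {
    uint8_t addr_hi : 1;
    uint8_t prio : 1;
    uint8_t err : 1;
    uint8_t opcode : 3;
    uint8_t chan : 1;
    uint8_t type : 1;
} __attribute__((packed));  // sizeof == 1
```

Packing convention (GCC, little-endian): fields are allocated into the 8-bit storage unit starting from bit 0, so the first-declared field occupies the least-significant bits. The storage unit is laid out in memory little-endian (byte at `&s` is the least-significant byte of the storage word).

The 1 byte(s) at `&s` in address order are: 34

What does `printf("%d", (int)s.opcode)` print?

6

[0]=0x34 (little-endian) → word 0x34
addr_hi [0+:1] = (word>>0) & 0x1 = 0
prio [1+:1] = (word>>1) & 0x1 = 0
err [2+:1] = (word>>2) & 0x1 = 1
opcode [3+:3] = (word>>3) & 0x7 = 6  ←
chan [6+:1] = (word>>6) & 0x1 = 0
type [7+:1] = (word>>7) & 0x1 = 0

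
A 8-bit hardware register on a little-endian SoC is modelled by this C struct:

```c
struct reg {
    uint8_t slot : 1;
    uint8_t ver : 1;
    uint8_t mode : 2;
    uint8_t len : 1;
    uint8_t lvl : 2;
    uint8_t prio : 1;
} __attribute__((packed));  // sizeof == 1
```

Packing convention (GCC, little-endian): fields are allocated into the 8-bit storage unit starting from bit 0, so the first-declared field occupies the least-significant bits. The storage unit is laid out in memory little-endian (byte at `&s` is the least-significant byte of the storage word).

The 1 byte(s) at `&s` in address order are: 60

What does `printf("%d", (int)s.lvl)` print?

[0]=0x60 (little-endian) → word 0x60
slot [0+:1] = (word>>0) & 0x1 = 0
ver [1+:1] = (word>>1) & 0x1 = 0
mode [2+:2] = (word>>2) & 0x3 = 0
len [4+:1] = (word>>4) & 0x1 = 0
lvl [5+:2] = (word>>5) & 0x3 = 3  ←
prio [7+:1] = (word>>7) & 0x1 = 0

3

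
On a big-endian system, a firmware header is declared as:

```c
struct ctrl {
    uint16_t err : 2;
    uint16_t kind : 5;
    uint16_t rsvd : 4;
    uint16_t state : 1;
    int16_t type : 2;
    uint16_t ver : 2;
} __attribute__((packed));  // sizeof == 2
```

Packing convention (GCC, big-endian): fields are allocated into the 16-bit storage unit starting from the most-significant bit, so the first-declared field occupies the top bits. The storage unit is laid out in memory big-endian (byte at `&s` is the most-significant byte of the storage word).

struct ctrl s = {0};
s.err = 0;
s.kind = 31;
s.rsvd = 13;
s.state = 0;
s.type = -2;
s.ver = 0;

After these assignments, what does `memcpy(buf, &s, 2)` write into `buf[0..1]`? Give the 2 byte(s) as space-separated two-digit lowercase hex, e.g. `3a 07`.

3f a8

[14+:2] err=0 & 0x3 = 0x0; word=0x0000
[9+:5] kind=31 & 0x1f = 0x1f; word=0x3e00
[5+:4] rsvd=13 & 0xf = 0xd; word=0x3fa0
[4+:1] state=0 & 0x1 = 0x0; word=0x3fa0
[2+:2] type=-2 & 0x3 = 0x2; word=0x3fa8
[0+:2] ver=0 & 0x3 = 0x0; word=0x3fa8
word = 0x3fa8 → big-endian bytes:
  [0]=0x3f  [1]=0xa8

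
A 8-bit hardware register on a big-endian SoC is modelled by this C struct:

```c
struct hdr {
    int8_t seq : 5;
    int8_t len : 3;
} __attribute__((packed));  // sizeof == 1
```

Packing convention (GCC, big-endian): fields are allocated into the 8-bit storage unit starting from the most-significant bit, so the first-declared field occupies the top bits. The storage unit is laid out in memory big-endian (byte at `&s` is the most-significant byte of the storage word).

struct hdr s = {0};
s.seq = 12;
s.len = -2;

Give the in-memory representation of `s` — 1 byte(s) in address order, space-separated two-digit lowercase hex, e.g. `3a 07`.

[3+:5] seq=12 & 0x1f = 0xc; word=0x60
[0+:3] len=-2 & 0x7 = 0x6; word=0x66
word = 0x66 → big-endian bytes:
  [0]=0x66

66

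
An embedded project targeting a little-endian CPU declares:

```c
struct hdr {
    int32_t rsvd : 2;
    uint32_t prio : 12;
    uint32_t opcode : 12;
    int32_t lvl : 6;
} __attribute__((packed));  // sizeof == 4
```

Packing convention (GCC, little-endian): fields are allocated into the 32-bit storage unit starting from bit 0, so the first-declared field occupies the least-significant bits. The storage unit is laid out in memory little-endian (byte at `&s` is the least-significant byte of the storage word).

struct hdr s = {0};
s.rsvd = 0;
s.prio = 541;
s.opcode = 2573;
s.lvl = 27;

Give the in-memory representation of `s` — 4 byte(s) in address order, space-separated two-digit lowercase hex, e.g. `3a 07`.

74 48 83 6e

[0+:2] rsvd=0 & 0x3 = 0x0; word=0x00000000
[2+:12] prio=541 & 0xfff = 0x21d; word=0x00000874
[14+:12] opcode=2573 & 0xfff = 0xa0d; word=0x02834874
[26+:6] lvl=27 & 0x3f = 0x1b; word=0x6e834874
word = 0x6e834874 → little-endian bytes:
  [0]=0x74  [1]=0x48  [2]=0x83  [3]=0x6e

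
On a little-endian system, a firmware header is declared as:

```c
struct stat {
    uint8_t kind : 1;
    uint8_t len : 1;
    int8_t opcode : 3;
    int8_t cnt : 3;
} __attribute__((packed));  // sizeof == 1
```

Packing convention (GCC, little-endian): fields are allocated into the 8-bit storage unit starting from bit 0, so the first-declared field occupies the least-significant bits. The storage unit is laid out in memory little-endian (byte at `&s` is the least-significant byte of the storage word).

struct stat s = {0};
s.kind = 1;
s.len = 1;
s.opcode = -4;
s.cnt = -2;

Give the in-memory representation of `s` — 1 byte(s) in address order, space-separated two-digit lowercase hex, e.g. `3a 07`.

kind:1 = 1 → 0x1 << 0 → word 0x01
len:1 = 1 → 0x1 << 1 → word 0x03
opcode:3 = -4 → 0x4 << 2 → word 0x13
cnt:3 = -2 → 0x6 << 5 → word 0xd3
word = 0xd3 → little-endian bytes:
  [0]=0xd3

d3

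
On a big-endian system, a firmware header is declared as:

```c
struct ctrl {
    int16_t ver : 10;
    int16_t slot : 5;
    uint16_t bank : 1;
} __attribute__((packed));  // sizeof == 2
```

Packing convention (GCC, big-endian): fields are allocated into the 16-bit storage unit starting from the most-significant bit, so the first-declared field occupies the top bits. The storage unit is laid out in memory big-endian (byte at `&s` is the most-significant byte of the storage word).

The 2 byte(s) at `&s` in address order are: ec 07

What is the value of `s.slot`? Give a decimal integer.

[0]=0xec [1]=0x07 (big-endian) → word 0xec07
ver [6+:10] = (word>>6) & 0x3ff = 944
slot [1+:5] = (word>>1) & 0x1f = 3  ←
bank [0+:1] = (word>>0) & 0x1 = 1
slot signed 5b, MSB=0: value = 3

3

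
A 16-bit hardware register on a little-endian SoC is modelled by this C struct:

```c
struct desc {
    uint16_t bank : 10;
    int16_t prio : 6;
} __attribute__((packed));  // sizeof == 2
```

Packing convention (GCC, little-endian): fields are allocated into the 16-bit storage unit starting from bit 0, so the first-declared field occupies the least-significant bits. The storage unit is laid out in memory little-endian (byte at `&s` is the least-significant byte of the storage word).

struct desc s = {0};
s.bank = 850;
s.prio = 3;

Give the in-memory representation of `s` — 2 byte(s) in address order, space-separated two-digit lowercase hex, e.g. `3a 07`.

[0+:10] bank=850 & 0x3ff = 0x352; word=0x0352
[10+:6] prio=3 & 0x3f = 0x3; word=0x0f52
word = 0x0f52 → little-endian bytes:
  [0]=0x52  [1]=0x0f

52 0f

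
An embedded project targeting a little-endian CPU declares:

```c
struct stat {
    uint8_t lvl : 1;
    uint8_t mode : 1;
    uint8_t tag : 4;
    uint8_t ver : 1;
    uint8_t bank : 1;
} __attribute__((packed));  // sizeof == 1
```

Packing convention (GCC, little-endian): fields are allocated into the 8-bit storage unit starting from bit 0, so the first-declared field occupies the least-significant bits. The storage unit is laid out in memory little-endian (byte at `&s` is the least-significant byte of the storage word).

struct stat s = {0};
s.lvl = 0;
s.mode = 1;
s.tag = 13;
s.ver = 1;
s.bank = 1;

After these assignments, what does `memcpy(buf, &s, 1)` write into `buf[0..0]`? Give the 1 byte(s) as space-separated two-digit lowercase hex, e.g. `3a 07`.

f6

lvl (1b) val=0 bits=0x0 at bit 0: 0x00
mode (1b) val=1 bits=0x1 at bit 1: 0x02
tag (4b) val=13 bits=0xd at bit 2: 0x36
ver (1b) val=1 bits=0x1 at bit 6: 0x76
bank (1b) val=1 bits=0x1 at bit 7: 0xf6
word = 0xf6 → little-endian bytes:
  [0]=0xf6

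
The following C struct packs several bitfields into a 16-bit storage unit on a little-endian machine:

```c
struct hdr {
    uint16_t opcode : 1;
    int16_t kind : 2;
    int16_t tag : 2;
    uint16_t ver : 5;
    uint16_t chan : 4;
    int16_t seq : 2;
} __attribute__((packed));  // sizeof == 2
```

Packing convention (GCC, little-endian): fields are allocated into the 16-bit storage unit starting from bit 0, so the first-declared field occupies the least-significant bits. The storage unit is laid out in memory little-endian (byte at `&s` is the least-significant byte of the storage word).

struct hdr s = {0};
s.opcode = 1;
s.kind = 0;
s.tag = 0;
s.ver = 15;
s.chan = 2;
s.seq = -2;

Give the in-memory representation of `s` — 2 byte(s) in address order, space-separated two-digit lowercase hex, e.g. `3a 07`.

opcode:1 = 1 → 0x1 << 0 → word 0x0001
kind:2 = 0 → 0x0 << 1 → word 0x0001
tag:2 = 0 → 0x0 << 3 → word 0x0001
ver:5 = 15 → 0xf << 5 → word 0x01e1
chan:4 = 2 → 0x2 << 10 → word 0x09e1
seq:2 = -2 → 0x2 << 14 → word 0x89e1
word = 0x89e1 → little-endian bytes:
  [0]=0xe1  [1]=0x89

e1 89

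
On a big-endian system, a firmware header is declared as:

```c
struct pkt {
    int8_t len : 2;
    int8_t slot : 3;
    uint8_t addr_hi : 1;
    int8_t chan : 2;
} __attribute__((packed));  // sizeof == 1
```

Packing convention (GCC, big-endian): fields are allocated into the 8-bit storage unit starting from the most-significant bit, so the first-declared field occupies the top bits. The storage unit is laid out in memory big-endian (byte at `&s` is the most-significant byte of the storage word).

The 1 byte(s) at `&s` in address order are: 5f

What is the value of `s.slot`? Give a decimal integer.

[0]=0x5f (big-endian) → word 0x5f
len:2 @ bit 6 → (0x5f>>6)&0x3 = 0x1
slot:3 @ bit 3 → (0x5f>>3)&0x7 = 0x3  ←
addr_hi:1 @ bit 2 → (0x5f>>2)&0x1 = 0x1
chan:2 @ bit 0 → (0x5f>>0)&0x3 = 0x3
slot signed 3b, MSB=0: value = 3

3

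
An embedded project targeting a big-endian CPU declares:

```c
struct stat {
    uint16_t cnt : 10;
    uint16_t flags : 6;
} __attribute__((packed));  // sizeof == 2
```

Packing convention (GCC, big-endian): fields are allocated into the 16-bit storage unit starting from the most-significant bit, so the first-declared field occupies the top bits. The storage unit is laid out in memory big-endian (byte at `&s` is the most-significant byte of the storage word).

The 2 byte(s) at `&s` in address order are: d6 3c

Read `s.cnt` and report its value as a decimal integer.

[0]=0xd6 [1]=0x3c (big-endian) → word 0xd63c
cnt:10 @ bit 6 → (0xd63c>>6)&0x3ff = 0x358  ←
flags:6 @ bit 0 → (0xd63c>>0)&0x3f = 0x3c

856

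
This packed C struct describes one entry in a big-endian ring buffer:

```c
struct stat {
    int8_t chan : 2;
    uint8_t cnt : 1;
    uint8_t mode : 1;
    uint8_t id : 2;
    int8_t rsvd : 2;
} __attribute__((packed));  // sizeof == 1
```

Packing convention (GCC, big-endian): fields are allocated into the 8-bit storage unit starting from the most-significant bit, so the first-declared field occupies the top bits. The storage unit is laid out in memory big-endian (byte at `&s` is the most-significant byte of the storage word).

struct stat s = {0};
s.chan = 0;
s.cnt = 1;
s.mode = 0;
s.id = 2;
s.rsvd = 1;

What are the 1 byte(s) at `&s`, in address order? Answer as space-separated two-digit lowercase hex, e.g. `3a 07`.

29

[6+:2] chan=0 & 0x3 = 0x0; word=0x00
[5+:1] cnt=1 & 0x1 = 0x1; word=0x20
[4+:1] mode=0 & 0x1 = 0x0; word=0x20
[2+:2] id=2 & 0x3 = 0x2; word=0x28
[0+:2] rsvd=1 & 0x3 = 0x1; word=0x29
word = 0x29 → big-endian bytes:
  [0]=0x29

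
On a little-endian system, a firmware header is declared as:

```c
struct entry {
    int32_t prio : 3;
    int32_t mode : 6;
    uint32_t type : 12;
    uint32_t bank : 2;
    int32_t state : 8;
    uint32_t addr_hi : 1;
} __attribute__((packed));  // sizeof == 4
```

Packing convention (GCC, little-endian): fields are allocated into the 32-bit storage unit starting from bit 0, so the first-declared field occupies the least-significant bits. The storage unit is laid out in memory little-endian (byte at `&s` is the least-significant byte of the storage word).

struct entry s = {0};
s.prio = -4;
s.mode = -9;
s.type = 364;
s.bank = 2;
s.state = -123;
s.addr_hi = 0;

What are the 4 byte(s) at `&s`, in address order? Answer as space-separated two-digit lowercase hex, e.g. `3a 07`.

prio (3b) val=-4 bits=0x4 at bit 0: 0x00000004
mode (6b) val=-9 bits=0x37 at bit 3: 0x000001bc
type (12b) val=364 bits=0x16c at bit 9: 0x0002d9bc
bank (2b) val=2 bits=0x2 at bit 21: 0x0042d9bc
state (8b) val=-123 bits=0x85 at bit 23: 0x42c2d9bc
addr_hi (1b) val=0 bits=0x0 at bit 31: 0x42c2d9bc
word = 0x42c2d9bc → little-endian bytes:
  [0]=0xbc  [1]=0xd9  [2]=0xc2  [3]=0x42

bc d9 c2 42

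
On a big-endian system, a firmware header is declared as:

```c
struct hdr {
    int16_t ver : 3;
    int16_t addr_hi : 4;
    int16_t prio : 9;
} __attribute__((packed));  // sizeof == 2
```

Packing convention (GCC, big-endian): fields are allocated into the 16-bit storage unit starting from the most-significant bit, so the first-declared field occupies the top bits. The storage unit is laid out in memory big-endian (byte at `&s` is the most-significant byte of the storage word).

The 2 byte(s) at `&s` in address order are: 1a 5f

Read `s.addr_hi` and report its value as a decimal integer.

[0]=0x1a [1]=0x5f (big-endian) → word 0x1a5f
ver [13+:3] = (word>>13) & 0x7 = 0
addr_hi [9+:4] = (word>>9) & 0xf = 13  ←
prio [0+:9] = (word>>0) & 0x1ff = 95
addr_hi signed 4b, MSB=1: 13 - 16 = -3

-3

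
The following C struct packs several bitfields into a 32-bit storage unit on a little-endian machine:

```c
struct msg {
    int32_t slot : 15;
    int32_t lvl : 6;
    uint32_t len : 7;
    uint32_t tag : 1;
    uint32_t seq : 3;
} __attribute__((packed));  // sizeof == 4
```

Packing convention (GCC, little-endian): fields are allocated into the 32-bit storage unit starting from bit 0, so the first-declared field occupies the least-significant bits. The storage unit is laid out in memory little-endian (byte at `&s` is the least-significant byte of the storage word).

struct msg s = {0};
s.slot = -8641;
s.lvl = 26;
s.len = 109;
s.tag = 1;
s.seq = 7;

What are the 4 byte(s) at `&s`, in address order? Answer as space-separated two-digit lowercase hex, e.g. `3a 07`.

3f 5e ad fd

slot:15 = -8641 → 0x5e3f << 0 → word 0x00005e3f
lvl:6 = 26 → 0x1a << 15 → word 0x000d5e3f
len:7 = 109 → 0x6d << 21 → word 0x0dad5e3f
tag:1 = 1 → 0x1 << 28 → word 0x1dad5e3f
seq:3 = 7 → 0x7 << 29 → word 0xfdad5e3f
word = 0xfdad5e3f → little-endian bytes:
  [0]=0x3f  [1]=0x5e  [2]=0xad  [3]=0xfd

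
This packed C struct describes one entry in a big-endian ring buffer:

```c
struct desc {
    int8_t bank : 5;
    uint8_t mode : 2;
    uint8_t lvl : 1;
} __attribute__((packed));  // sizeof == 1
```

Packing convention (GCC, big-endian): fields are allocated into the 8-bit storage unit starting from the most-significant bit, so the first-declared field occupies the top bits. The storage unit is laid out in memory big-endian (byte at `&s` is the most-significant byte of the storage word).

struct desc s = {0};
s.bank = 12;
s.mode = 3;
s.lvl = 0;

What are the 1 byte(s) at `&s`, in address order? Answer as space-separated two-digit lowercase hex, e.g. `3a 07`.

bank (5b) val=12 bits=0xc at bit 3: 0x60
mode (2b) val=3 bits=0x3 at bit 1: 0x66
lvl (1b) val=0 bits=0x0 at bit 0: 0x66
word = 0x66 → big-endian bytes:
  [0]=0x66

66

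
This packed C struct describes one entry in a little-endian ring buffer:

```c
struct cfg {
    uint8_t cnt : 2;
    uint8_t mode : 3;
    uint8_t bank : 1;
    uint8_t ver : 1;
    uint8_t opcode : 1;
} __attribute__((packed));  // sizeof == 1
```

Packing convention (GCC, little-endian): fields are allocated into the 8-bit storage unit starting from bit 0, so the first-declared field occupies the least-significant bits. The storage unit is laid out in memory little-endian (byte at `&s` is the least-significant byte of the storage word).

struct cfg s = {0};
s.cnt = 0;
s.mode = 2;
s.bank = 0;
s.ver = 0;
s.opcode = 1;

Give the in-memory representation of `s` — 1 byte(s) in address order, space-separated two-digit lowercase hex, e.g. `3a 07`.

cnt (2b) val=0 bits=0x0 at bit 0: 0x00
mode (3b) val=2 bits=0x2 at bit 2: 0x08
bank (1b) val=0 bits=0x0 at bit 5: 0x08
ver (1b) val=0 bits=0x0 at bit 6: 0x08
opcode (1b) val=1 bits=0x1 at bit 7: 0x88
word = 0x88 → little-endian bytes:
  [0]=0x88

88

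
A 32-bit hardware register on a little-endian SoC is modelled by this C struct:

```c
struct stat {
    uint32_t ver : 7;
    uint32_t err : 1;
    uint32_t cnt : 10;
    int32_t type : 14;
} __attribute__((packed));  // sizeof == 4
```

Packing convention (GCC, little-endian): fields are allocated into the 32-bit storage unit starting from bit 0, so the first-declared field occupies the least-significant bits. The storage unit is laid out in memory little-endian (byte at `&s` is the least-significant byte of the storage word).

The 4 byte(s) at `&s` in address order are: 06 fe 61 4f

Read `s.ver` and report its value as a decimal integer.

[0]=0x06 [1]=0xfe [2]=0x61 [3]=0x4f (little-endian) → word 0x4f61fe06
ver:7 @ bit 0 → (0x4f61fe06>>0)&0x7f = 0x6  ←
err:1 @ bit 7 → (0x4f61fe06>>7)&0x1 = 0x0
cnt:10 @ bit 8 → (0x4f61fe06>>8)&0x3ff = 0x1fe
type:14 @ bit 18 → (0x4f61fe06>>18)&0x3fff = 0x13d8

6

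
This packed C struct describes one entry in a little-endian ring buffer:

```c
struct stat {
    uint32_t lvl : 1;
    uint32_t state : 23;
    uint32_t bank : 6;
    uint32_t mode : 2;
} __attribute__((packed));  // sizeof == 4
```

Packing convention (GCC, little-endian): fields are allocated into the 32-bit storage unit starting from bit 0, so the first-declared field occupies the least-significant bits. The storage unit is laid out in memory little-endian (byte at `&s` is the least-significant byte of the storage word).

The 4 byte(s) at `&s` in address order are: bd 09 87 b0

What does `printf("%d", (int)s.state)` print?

[0]=0xbd [1]=0x09 [2]=0x87 [3]=0xb0 (little-endian) → word 0xb08709bd
lvl [0+:1] = (word>>0) & 0x1 = 1
state [1+:23] = (word>>1) & 0x7fffff = 4424926  ←
bank [24+:6] = (word>>24) & 0x3f = 48
mode [30+:2] = (word>>30) & 0x3 = 2

4424926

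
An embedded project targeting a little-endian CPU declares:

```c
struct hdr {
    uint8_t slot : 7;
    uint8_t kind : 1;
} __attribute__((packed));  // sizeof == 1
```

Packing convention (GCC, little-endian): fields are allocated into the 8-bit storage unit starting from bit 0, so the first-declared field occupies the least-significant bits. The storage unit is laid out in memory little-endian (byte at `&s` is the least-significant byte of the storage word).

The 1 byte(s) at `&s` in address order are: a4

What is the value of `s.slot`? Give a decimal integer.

36

[0]=0xa4 (little-endian) → word 0xa4
slot [0+:7] = (word>>0) & 0x7f = 36  ←
kind [7+:1] = (word>>7) & 0x1 = 1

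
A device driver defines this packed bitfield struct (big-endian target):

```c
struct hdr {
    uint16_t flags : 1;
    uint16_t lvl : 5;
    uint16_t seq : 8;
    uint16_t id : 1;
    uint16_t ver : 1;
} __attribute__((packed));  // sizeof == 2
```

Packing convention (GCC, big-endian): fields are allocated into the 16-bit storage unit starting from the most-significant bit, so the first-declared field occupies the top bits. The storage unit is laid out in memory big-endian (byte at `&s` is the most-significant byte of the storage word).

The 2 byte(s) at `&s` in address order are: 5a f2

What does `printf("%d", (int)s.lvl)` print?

[0]=0x5a [1]=0xf2 (big-endian) → word 0x5af2
flags [15+:1] = (word>>15) & 0x1 = 0
lvl [10+:5] = (word>>10) & 0x1f = 22  ←
seq [2+:8] = (word>>2) & 0xff = 188
id [1+:1] = (word>>1) & 0x1 = 1
ver [0+:1] = (word>>0) & 0x1 = 0

22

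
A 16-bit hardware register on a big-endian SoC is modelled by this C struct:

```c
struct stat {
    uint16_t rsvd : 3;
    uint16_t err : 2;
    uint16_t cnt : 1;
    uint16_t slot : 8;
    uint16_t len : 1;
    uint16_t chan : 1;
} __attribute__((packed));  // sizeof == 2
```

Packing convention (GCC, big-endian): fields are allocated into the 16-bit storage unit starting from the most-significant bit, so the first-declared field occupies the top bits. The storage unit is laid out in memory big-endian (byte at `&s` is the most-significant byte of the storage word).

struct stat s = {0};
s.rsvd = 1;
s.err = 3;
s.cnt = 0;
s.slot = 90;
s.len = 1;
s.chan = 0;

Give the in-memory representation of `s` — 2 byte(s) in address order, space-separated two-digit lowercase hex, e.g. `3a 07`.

39 6a

[13+:3] rsvd=1 & 0x7 = 0x1; word=0x2000
[11+:2] err=3 & 0x3 = 0x3; word=0x3800
[10+:1] cnt=0 & 0x1 = 0x0; word=0x3800
[2+:8] slot=90 & 0xff = 0x5a; word=0x3968
[1+:1] len=1 & 0x1 = 0x1; word=0x396a
[0+:1] chan=0 & 0x1 = 0x0; word=0x396a
word = 0x396a → big-endian bytes:
  [0]=0x39  [1]=0x6a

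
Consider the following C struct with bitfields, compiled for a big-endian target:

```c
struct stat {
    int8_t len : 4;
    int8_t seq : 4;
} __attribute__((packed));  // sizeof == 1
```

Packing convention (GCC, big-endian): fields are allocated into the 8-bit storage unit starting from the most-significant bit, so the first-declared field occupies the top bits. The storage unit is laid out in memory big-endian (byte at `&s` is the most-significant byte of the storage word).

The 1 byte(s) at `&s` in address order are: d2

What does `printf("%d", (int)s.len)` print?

[0]=0xd2 (big-endian) → word 0xd2
len [4+:4] = (word>>4) & 0xf = 13  ←
seq [0+:4] = (word>>0) & 0xf = 2
len signed 4b, MSB=1: 13 - 16 = -3

-3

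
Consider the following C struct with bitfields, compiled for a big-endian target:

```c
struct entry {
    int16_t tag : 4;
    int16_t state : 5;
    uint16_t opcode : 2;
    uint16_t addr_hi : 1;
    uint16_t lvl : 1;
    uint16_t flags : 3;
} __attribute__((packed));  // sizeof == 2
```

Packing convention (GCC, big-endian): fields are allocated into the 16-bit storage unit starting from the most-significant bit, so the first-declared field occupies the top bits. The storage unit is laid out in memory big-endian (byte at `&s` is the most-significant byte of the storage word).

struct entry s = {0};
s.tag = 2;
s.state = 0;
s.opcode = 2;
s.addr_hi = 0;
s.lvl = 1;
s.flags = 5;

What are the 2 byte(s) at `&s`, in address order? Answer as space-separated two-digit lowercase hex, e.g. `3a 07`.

20 4d

tag (4b) val=2 bits=0x2 at bit 12: 0x2000
state (5b) val=0 bits=0x0 at bit 7: 0x2000
opcode (2b) val=2 bits=0x2 at bit 5: 0x2040
addr_hi (1b) val=0 bits=0x0 at bit 4: 0x2040
lvl (1b) val=1 bits=0x1 at bit 3: 0x2048
flags (3b) val=5 bits=0x5 at bit 0: 0x204d
word = 0x204d → big-endian bytes:
  [0]=0x20  [1]=0x4d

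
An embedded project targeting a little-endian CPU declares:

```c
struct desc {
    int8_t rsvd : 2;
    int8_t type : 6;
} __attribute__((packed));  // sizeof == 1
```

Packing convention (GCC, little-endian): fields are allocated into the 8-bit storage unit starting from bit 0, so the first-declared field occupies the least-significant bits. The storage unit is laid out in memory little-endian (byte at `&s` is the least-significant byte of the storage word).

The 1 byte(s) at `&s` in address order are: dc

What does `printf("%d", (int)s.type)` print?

-9

[0]=0xdc (little-endian) → word 0xdc
rsvd [0+:2] = (word>>0) & 0x3 = 0
type [2+:6] = (word>>2) & 0x3f = 55  ←
type signed 6b, MSB=1: 55 - 64 = -9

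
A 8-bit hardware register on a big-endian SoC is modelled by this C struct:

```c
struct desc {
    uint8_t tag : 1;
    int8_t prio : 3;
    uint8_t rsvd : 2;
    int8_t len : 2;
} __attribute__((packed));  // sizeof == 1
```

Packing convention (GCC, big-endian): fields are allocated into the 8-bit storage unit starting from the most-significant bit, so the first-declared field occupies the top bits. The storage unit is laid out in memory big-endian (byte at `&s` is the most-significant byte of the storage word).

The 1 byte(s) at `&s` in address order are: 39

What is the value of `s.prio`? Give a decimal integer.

[0]=0x39 (big-endian) → word 0x39
tag:1 @ bit 7 → (0x39>>7)&0x1 = 0x0
prio:3 @ bit 4 → (0x39>>4)&0x7 = 0x3  ←
rsvd:2 @ bit 2 → (0x39>>2)&0x3 = 0x2
len:2 @ bit 0 → (0x39>>0)&0x3 = 0x1
prio signed 3b, MSB=0: value = 3

3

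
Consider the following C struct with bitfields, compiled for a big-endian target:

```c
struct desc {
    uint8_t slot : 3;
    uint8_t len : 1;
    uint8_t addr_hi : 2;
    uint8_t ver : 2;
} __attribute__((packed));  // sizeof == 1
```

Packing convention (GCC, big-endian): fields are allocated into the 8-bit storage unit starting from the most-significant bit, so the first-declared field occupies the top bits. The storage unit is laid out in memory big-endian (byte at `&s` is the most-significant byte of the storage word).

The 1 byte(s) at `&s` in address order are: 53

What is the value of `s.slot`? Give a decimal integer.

2

[0]=0x53 (big-endian) → word 0x53
slot [5+:3] = (word>>5) & 0x7 = 2  ←
len [4+:1] = (word>>4) & 0x1 = 1
addr_hi [2+:2] = (word>>2) & 0x3 = 0
ver [0+:2] = (word>>0) & 0x3 = 3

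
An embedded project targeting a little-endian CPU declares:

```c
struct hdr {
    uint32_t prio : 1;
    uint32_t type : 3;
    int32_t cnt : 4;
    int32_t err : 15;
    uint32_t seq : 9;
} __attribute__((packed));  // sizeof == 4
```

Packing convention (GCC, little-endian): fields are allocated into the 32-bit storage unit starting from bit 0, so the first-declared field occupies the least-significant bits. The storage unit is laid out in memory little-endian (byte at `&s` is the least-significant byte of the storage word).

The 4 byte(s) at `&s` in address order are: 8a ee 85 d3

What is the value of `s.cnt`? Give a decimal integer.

[0]=0x8a [1]=0xee [2]=0x85 [3]=0xd3 (little-endian) → word 0xd385ee8a
prio [0+:1] = (word>>0) & 0x1 = 0
type [1+:3] = (word>>1) & 0x7 = 5
cnt [4+:4] = (word>>4) & 0xf = 8  ←
err [8+:15] = (word>>8) & 0x7fff = 1518
seq [23+:9] = (word>>23) & 0x1ff = 423
cnt signed 4b, MSB=1: 8 - 16 = -8

-8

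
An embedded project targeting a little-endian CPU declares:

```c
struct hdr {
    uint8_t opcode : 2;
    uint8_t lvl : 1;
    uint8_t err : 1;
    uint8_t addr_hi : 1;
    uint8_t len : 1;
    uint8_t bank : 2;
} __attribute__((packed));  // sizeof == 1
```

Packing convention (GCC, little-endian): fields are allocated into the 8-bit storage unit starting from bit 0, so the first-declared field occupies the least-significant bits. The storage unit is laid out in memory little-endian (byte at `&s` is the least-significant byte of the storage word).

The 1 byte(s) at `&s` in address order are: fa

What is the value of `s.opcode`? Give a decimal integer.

[0]=0xfa (little-endian) → word 0xfa
opcode [0+:2] = (word>>0) & 0x3 = 2  ←
lvl [2+:1] = (word>>2) & 0x1 = 0
err [3+:1] = (word>>3) & 0x1 = 1
addr_hi [4+:1] = (word>>4) & 0x1 = 1
len [5+:1] = (word>>5) & 0x1 = 1
bank [6+:2] = (word>>6) & 0x3 = 3

2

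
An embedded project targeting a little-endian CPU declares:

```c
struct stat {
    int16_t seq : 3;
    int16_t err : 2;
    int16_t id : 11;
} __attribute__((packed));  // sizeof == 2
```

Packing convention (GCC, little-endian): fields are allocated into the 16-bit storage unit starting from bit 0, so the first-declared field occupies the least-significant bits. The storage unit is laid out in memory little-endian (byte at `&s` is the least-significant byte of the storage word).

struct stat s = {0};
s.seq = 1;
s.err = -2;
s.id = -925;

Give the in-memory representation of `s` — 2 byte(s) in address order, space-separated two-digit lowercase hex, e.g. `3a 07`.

71 8c

seq (3b) val=1 bits=0x1 at bit 0: 0x0001
err (2b) val=-2 bits=0x2 at bit 3: 0x0011
id (11b) val=-925 bits=0x463 at bit 5: 0x8c71
word = 0x8c71 → little-endian bytes:
  [0]=0x71  [1]=0x8c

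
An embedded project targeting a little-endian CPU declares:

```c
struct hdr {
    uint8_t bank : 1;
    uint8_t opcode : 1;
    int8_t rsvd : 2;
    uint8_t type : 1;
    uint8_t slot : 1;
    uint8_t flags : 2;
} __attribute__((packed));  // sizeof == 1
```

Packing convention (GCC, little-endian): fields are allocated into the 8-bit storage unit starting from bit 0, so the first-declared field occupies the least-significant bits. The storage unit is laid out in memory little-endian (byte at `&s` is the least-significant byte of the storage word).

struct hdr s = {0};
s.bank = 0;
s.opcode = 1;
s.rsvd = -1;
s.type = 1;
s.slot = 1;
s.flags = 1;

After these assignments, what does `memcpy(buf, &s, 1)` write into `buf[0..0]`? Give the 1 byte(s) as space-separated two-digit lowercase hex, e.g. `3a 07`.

7e

bank:1 = 0 → 0x0 << 0 → word 0x00
opcode:1 = 1 → 0x1 << 1 → word 0x02
rsvd:2 = -1 → 0x3 << 2 → word 0x0e
type:1 = 1 → 0x1 << 4 → word 0x1e
slot:1 = 1 → 0x1 << 5 → word 0x3e
flags:2 = 1 → 0x1 << 6 → word 0x7e
word = 0x7e → little-endian bytes:
  [0]=0x7e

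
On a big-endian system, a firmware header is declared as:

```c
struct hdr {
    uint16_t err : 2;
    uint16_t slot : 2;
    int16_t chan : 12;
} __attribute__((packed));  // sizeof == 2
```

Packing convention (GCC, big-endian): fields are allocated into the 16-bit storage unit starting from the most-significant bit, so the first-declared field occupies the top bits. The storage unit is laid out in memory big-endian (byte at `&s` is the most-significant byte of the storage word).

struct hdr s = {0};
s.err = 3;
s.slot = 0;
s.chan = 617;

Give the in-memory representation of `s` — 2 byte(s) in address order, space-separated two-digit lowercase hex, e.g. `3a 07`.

err:2 = 3 → 0x3 << 14 → word 0xc000
slot:2 = 0 → 0x0 << 12 → word 0xc000
chan:12 = 617 → 0x269 << 0 → word 0xc269
word = 0xc269 → big-endian bytes:
  [0]=0xc2  [1]=0x69

c2 69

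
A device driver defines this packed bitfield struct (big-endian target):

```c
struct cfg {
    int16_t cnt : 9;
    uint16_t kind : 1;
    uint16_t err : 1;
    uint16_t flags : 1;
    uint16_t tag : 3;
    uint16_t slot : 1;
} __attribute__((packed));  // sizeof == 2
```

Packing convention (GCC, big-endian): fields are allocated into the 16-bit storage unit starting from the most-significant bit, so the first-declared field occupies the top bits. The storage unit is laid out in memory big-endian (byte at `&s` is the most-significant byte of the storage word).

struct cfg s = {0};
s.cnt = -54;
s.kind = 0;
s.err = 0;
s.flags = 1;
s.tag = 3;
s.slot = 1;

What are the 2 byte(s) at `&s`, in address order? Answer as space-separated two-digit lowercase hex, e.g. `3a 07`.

[7+:9] cnt=-54 & 0x1ff = 0x1ca; word=0xe500
[6+:1] kind=0 & 0x1 = 0x0; word=0xe500
[5+:1] err=0 & 0x1 = 0x0; word=0xe500
[4+:1] flags=1 & 0x1 = 0x1; word=0xe510
[1+:3] tag=3 & 0x7 = 0x3; word=0xe516
[0+:1] slot=1 & 0x1 = 0x1; word=0xe517
word = 0xe517 → big-endian bytes:
  [0]=0xe5  [1]=0x17

e5 17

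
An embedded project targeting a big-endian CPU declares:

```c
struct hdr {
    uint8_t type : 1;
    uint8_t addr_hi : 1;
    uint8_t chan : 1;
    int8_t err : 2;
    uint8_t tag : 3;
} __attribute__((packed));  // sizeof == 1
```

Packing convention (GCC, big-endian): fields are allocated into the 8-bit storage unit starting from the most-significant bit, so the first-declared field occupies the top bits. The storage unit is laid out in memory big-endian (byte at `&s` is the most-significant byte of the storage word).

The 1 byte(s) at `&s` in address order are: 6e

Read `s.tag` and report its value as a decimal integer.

6

[0]=0x6e (big-endian) → word 0x6e
type:1 @ bit 7 → (0x6e>>7)&0x1 = 0x0
addr_hi:1 @ bit 6 → (0x6e>>6)&0x1 = 0x1
chan:1 @ bit 5 → (0x6e>>5)&0x1 = 0x1
err:2 @ bit 3 → (0x6e>>3)&0x3 = 0x1
tag:3 @ bit 0 → (0x6e>>0)&0x7 = 0x6  ←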